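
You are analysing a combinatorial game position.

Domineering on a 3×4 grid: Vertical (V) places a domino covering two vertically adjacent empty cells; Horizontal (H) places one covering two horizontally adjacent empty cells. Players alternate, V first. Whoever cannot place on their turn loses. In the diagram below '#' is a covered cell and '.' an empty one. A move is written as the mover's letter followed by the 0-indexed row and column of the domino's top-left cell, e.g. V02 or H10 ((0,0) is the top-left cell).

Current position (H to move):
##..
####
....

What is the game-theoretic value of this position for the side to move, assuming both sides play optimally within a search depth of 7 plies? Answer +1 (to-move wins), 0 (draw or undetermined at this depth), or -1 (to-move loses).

p1 H@[##../####/....]: H02[####/####/....]+1* H20[##../####/##..]+1 H21[##../####/.##.]+1 H22[##../####/..##]+1
p2 V@[####/####/....] terminal -1; root [##../####/....] d7

value(##../####/...., H) = +1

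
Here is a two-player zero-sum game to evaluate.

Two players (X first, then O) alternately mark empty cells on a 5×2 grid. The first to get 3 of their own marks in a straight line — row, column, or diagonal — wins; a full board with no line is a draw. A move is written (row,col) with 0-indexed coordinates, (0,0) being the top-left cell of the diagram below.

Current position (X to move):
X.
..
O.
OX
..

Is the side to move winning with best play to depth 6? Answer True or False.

p1 X@[X./../O./OX/..]: (0,1)[XX/../O./OX/..]-1* (1,0)[X./X./O./OX/..]-1 (1,1)[X./.X/O./OX/..]-1 (2,1)[X./../OX/OX/..]-1 (4,0)[X./../O./OX/X.]-1 (4,1)[X./../O./OX/.X]-1
p2 O@[XX/../O./OX/..]: (1,0)[XX/O./O./OX/..]+1* (1,1)[XX/.O/O./OX/..]+1 (2,1)[XX/../OO/OX/..]+1 (4,0)[XX/../O./OX/O.]+1 (4,1)[XX/../O./OX/.O]+1
p3 X@[XX/O./O./OX/..] terminal -1; root [X./../O./OX/..] d6

X winning at [X./../O./OX/..]: False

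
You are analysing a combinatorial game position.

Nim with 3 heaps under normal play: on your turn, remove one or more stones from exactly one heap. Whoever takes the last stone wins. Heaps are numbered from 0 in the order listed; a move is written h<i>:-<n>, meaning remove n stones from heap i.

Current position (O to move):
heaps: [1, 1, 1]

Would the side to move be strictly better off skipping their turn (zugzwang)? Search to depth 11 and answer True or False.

zugzwang((1,1,1), O) = False

p1 O@[(1,1,1)]: h0:-1[(0,1,1)]+1* h1:-1[(1,0,1)]+1 h2:-1[(1,1,0)]+1
p2 X@[(0,1,1)]: h1:-1[(0,0,1)]-1* h2:-1[(0,1,0)]-1
p3 O@[(0,0,1)]: h2:-1[(0,0,0)]+1*
p4 X@[(0,0,0)] terminal -1; root [(1,1,1)] d11
suppose O passes — search the same position with X to move:
pass> p1 X@[(1,1,1)]: h0:-1[(0,1,1)]+1* h1:-1[(1,0,1)]+1 h2:-1[(1,1,0)]+1
pass> p2 O@[(0,1,1)]: h1:-1[(0,0,1)]-1* h2:-1[(0,1,0)]-1
pass> p3 X@[(0,0,1)]: h2:-1[(0,0,0)]+1*
pass> p4 O@[(0,0,0)] terminal -1; root [(1,1,1)] d11
for O: play +1, pass -1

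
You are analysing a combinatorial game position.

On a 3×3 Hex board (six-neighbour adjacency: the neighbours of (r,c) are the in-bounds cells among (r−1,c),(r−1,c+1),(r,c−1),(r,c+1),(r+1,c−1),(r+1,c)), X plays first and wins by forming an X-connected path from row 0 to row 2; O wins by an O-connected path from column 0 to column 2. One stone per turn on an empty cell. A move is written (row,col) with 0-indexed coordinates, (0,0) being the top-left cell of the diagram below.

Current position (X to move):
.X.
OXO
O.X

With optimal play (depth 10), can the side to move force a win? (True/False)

X winning at [.X./OXO/O.X]: True

ply 1, X at .X./OXO/O.X | (0,0)=-1→XX./OXO/O.X; (0,2)=-1→.XX/OXO/O.X; (2,1)=+1→.X./OXO/OXX*
ply 2: .X./OXO/OXX is terminal -1 (O); from .X./OXO/O.X depth 10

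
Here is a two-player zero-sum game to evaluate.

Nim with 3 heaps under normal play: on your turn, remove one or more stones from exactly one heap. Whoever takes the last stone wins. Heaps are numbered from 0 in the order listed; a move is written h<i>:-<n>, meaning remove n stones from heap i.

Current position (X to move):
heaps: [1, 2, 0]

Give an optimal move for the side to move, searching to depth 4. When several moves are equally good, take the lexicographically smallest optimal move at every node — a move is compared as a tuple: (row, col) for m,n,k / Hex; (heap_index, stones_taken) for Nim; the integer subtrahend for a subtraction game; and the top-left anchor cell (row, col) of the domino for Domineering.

[(1,2,0)] X move#1: h0:-1:-1/(0,2,0), h1:-1:+1/(1,1,0)*, h1:-2:-1/(1,0,0)
[(1,1,0)] O move#2: h0:-1:-1/(0,1,0)*, h1:-1:-1/(1,0,0)
[(0,1,0)] X move#3: h1:-1:+1/(0,0,0)*
[(0,0,0)] end (terminal -1, O#4); searched (1,2,0) to 4

X's best at [(1,2,0)]: h1:-1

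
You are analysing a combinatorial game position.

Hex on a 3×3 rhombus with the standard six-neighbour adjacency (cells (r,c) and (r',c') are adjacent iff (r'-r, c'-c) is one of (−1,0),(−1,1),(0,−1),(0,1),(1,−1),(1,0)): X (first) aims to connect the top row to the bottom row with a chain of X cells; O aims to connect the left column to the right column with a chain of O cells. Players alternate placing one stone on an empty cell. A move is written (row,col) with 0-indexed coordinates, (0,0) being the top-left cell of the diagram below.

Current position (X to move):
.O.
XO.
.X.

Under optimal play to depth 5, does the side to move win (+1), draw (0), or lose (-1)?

value(.O./XO./.X., X) = -1

p1 X@[.O./XO./.X.]: (0,0)[XO./XO./.X.]-1* (0,2)[.OX/XO./.X.]-1 (1,2)[.O./XOX/.X.]-1 (2,0)[.O./XO./XX.]-1 (2,2)[.O./XO./.XX]-1
p2 O@[XO./XO./.X.]: (0,2)[XOO/XO./.X.]-1 (1,2)[XO./XOO/.X.]-1 (2,0)[XO./XO./OX.]+1* (2,2)[XO./XO./.XO]-1
p3 X@[XO./XO./OX.]: (0,2)[XOX/XO./OX.]-1* (1,2)[XO./XOX/OX.]-1 (2,2)[XO./XO./OXX]-1
p4 O@[XOX/XO./OX.]: (1,2)[XOX/XOO/OX.]+1* (2,2)[XOX/XO./OXO]-1
p5 X@[XOX/XOO/OX.] terminal -1; root [.O./XO./.X.] d5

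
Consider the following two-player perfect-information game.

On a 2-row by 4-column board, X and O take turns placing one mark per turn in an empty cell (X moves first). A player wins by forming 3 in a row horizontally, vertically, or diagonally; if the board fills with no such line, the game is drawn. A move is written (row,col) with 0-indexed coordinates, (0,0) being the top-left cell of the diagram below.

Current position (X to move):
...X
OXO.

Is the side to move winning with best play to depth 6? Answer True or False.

X winning at [...X/OXO.]: False

p1 X@[...X/OXO.]: (0,0)[X..X/OXO.]+0* (0,1)[.X.X/OXO.]+0 (0,2)[..XX/OXO.]+0 (1,3)[...X/OXOX]+0
p2 O@[X..X/OXO.]: (0,1)[XO.X/OXO.]+0* (0,2)[X.OX/OXO.]+0 (1,3)[X..X/OXOO]+0
p3 X@[XO.X/OXO.]: (0,2)[XOXX/OXO.]+0* (1,3)[XO.X/OXOX]+0
p4 O@[XOXX/OXO.]: (1,3)[XOXX/OXOO]+0*
p5 X@[XOXX/OXOO] terminal +0; root [...X/OXO.] d6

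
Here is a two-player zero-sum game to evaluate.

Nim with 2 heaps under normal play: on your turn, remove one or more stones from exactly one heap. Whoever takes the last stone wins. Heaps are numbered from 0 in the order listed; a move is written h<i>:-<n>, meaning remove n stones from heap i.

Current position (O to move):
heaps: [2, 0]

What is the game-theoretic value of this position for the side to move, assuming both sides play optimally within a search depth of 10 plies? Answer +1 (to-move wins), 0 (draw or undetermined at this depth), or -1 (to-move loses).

p1 O@[(2,0)]: h0:-1[(1,0)]-1 h0:-2[(0,0)]+1*
p2 X@[(0,0)] terminal -1; root [(2,0)] d10

value((2,0), O) = +1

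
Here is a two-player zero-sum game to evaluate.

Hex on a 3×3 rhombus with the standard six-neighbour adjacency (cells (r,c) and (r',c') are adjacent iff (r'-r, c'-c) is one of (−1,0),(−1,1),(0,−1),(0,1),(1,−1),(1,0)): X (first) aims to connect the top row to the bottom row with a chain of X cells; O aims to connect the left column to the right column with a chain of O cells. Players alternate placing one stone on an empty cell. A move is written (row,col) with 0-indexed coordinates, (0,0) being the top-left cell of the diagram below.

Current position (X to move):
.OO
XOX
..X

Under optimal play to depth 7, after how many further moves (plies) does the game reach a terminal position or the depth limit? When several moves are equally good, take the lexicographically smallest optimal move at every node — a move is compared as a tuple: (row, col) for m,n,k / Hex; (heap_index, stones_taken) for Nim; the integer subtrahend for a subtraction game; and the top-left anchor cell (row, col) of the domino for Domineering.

ply 1, X at .OO/XOX/..X | (0,0)=-1→XOO/XOX/..X*; (2,0)=-1→.OO/XOX/X.X; (2,1)=-1→.OO/XOX/.XX
ply 2, O at XOO/XOX/..X | (2,0)=+1→XOO/XOX/O.X*; (2,1)=-1→XOO/XOX/.OX
ply 3: XOO/XOX/O.X is terminal -1 (X); from .OO/XOX/..X depth 7

PV length from [.OO/XOX/..X]: 2 plies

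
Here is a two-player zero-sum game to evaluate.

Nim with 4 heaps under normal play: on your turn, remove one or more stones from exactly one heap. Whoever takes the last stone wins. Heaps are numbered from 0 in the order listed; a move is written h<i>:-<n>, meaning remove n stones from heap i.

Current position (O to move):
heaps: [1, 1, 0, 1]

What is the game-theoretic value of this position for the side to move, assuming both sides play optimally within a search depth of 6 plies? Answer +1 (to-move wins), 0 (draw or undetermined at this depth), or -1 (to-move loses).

value((1,1,0,1), O) = +1

[(1,1,0,1)] O move#1: h0:-1:+1/(0,1,0,1)*, h1:-1:+1/(1,0,0,1), h3:-1:+1/(1,1,0,0)
[(0,1,0,1)] X move#2: h1:-1:-1/(0,0,0,1)*, h3:-1:-1/(0,1,0,0)
[(0,0,0,1)] O move#3: h3:-1:+1/(0,0,0,0)*
[(0,0,0,0)] end (terminal -1, X#4); searched (1,1,0,1) to 6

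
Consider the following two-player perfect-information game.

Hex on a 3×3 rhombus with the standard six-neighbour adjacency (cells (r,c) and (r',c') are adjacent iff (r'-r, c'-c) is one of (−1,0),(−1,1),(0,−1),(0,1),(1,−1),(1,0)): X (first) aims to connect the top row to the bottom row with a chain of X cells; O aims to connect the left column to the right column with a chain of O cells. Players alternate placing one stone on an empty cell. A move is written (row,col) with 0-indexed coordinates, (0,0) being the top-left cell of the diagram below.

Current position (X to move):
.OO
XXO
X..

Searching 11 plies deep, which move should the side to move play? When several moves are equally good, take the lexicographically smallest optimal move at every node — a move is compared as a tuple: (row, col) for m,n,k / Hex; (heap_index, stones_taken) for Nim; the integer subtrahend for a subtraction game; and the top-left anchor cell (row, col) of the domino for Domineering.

X's best at [.OO/XXO/X..]: (0,0)

p1 X@[.OO/XXO/X..]: (0,0)[XOO/XXO/X..]+1* (2,1)[.OO/XXO/XX.]-1 (2,2)[.OO/XXO/X.X]-1
p2 O@[XOO/XXO/X..] terminal -1; root [.OO/XXO/X..] d11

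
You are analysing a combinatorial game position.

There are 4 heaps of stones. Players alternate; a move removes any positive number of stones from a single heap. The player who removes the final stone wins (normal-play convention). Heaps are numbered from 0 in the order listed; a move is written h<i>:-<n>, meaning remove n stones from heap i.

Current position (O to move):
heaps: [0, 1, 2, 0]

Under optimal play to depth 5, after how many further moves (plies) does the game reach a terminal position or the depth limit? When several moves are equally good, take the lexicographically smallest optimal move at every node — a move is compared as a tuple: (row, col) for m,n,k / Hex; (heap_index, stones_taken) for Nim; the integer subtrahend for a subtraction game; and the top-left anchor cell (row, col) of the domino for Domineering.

p1 O@[(0,1,2,0)]: h1:-1[(0,0,2,0)]-1 h2:-1[(0,1,1,0)]+1* h2:-2[(0,1,0,0)]-1
p2 X@[(0,1,1,0)]: h1:-1[(0,0,1,0)]-1* h2:-1[(0,1,0,0)]-1
p3 O@[(0,0,1,0)]: h2:-1[(0,0,0,0)]+1*
p4 X@[(0,0,0,0)] terminal -1; root [(0,1,2,0)] d5

PV length from [(0,1,2,0)]: 3 plies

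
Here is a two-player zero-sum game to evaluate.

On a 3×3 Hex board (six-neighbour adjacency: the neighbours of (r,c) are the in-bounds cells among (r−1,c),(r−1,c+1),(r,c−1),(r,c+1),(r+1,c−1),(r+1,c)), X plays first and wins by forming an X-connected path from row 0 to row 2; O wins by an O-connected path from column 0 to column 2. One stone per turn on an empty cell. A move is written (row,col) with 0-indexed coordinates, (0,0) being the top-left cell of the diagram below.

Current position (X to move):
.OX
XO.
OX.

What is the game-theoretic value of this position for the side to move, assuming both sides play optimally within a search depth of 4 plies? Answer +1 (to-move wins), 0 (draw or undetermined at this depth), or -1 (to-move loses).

[.OX/XO./OX.] X move#1: (0,0):-1/XOX/XO./OX., (1,2):+1/.OX/XOX/OX.*, (2,2):-1/.OX/XO./OXX
[.OX/XOX/OX.] end (terminal -1, O#2); searched .OX/XO./OX. to 4

value(.OX/XO./OX., X) = +1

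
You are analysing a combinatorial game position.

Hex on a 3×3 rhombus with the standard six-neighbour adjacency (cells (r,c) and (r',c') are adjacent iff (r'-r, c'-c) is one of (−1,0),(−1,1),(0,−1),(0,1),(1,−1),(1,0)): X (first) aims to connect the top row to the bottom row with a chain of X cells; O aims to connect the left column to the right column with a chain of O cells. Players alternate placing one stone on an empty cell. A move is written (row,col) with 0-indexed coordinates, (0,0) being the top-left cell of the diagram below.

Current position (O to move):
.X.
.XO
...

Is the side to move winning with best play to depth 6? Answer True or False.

p1 O@[.X./.XO/...]: (0,0)[OX./.XO/...]-1* (0,2)[.XO/.XO/...]-1 (1,0)[.X./OXO/...]-1 (2,0)[.X./.XO/O..]-1 (2,1)[.X./.XO/.O.]-1 (2,2)[.X./.XO/..O]-1
p2 X@[OX./.XO/...]: (0,2)[OXX/.XO/...]+1* (1,0)[OX./XXO/...]+1 (2,0)[OX./.XO/X..]+1 (2,1)[OX./.XO/.X.]+1 (2,2)[OX./.XO/..X]+1
p3 O@[OXX/.XO/...]: (1,0)[OXX/OXO/...]-1* (2,0)[OXX/.XO/O..]-1 (2,1)[OXX/.XO/.O.]-1 (2,2)[OXX/.XO/..O]-1
p4 X@[OXX/OXO/...]: (2,0)[OXX/OXO/X..]+1* (2,1)[OXX/OXO/.X.]+1 (2,2)[OXX/OXO/..X]+1
p5 O@[OXX/OXO/X..] terminal -1; root [.X./.XO/...] d6

O winning at [.X./.XO/...]: False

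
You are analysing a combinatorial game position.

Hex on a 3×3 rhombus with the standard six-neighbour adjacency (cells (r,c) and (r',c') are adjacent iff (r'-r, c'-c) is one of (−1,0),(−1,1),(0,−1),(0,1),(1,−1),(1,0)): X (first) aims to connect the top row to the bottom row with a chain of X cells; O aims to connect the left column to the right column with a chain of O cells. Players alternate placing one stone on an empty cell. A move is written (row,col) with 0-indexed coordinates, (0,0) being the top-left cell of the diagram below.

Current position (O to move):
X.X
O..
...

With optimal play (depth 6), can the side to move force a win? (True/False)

p1 O@[X.X/O../...]: (0,1)[XOX/O../...]-1 (1,1)[X.X/OO./...]-1 (1,2)[X.X/O.O/...]-1 (2,0)[X.X/O../O..]-1 (2,1)[X.X/O../.O.]+1* (2,2)[X.X/O../..O]-1
p2 X@[X.X/O../.O.]: (0,1)[XXX/O../.O.]-1* (1,1)[X.X/OX./.O.]-1 (1,2)[X.X/O.X/.O.]-1 (2,0)[X.X/O../XO.]-1 (2,2)[X.X/O../.OX]-1
p3 O@[XXX/O../.O.]: (1,1)[XXX/OO./.O.]+1* (1,2)[XXX/O.O/.O.]+1 (2,0)[XXX/O../OO.]+1 (2,2)[XXX/O../.OO]+1
p4 X@[XXX/OO./.O.]: (1,2)[XXX/OOX/.O.]-1* (2,0)[XXX/OO./XO.]-1 (2,2)[XXX/OO./.OX]-1
p5 O@[XXX/OOX/.O.]: (2,0)[XXX/OOX/OO.]-1 (2,2)[XXX/OOX/.OO]+1*
p6 X@[XXX/OOX/.OO] terminal -1; root [X.X/O../...] d6

O winning at [X.X/O../...]: True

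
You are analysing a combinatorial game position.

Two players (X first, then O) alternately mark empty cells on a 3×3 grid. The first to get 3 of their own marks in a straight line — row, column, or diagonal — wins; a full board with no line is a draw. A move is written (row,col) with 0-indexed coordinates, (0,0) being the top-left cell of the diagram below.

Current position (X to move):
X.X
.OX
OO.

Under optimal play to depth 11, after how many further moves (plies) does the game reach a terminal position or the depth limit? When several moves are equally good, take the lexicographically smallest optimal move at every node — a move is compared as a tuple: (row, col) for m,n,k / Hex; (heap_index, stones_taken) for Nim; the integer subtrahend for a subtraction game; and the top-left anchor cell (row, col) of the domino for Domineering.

ply 1, X at X.X/.OX/OO. | (0,1)=+1→XXX/.OX/OO.*; (1,0)=-1→X.X/XOX/OO.; (2,2)=+1→X.X/.OX/OOX
ply 2: XXX/.OX/OO. is terminal -1 (O); from X.X/.OX/OO. depth 11

PV length from [X.X/.OX/OO.]: 1 ply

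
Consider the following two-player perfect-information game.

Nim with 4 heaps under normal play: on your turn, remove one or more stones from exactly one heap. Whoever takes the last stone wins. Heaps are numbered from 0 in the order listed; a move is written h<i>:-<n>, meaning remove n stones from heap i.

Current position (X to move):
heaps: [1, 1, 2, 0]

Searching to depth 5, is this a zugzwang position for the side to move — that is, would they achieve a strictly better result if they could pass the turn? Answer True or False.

zugzwang((1,1,2,0), X) = False

p1 X@[(1,1,2,0)]: h0:-1[(0,1,2,0)]-1 h1:-1[(1,0,2,0)]-1 h2:-1[(1,1,1,0)]-1 h2:-2[(1,1,0,0)]+1*
p2 O@[(1,1,0,0)]: h0:-1[(0,1,0,0)]-1* h1:-1[(1,0,0,0)]-1
p3 X@[(0,1,0,0)]: h1:-1[(0,0,0,0)]+1*
p4 O@[(0,0,0,0)] terminal -1; root [(1,1,2,0)] d5
suppose X passes — search the same position with O to move:
pass> p1 O@[(1,1,2,0)]: h0:-1[(0,1,2,0)]-1 h1:-1[(1,0,2,0)]-1 h2:-1[(1,1,1,0)]-1 h2:-2[(1,1,0,0)]+1*
pass> p2 X@[(1,1,0,0)]: h0:-1[(0,1,0,0)]-1* h1:-1[(1,0,0,0)]-1
pass> p3 O@[(0,1,0,0)]: h1:-1[(0,0,0,0)]+1*
pass> p4 X@[(0,0,0,0)] terminal -1; root [(1,1,2,0)] d5
for X: play +1, pass -1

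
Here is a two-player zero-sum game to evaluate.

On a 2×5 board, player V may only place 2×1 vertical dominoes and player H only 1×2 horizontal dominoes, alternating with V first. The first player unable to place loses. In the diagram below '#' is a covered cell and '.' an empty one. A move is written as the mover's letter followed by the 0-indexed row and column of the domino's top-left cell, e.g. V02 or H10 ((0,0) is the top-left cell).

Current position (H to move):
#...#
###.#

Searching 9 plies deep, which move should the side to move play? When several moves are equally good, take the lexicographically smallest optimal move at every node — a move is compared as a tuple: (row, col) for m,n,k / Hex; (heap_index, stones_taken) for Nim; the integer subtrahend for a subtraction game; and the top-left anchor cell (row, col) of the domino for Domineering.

H's best at [#...#/###.#]: H02

[#...#/###.#] H move#1: H01:-1/###.#/###.#, H02:+1/#.###/###.#*
[#.###/###.#] end (terminal -1, V#2); searched #...#/###.# to 9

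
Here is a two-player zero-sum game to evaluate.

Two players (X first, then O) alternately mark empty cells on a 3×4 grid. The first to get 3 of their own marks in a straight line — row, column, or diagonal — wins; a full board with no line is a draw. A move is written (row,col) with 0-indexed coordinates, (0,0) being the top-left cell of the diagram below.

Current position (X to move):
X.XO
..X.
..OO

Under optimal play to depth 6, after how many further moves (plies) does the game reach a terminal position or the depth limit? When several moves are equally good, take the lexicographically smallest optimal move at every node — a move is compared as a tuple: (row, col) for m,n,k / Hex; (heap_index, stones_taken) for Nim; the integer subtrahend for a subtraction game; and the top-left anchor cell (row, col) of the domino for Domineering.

p1 X@[X.XO/..X./..OO]: (0,1)[XXXO/..X./..OO]+1* (1,0)[X.XO/X.X./..OO]-1 (1,1)[X.XO/.XX./..OO]-1 (1,3)[X.XO/..XX/..OO]-1 (2,0)[X.XO/..X./X.OO]-1 (2,1)[X.XO/..X./.XOO]-1
p2 O@[XXXO/..X./..OO] terminal -1; root [X.XO/..X./..OO] d6

PV length from [X.XO/..X./..OO]: 1 ply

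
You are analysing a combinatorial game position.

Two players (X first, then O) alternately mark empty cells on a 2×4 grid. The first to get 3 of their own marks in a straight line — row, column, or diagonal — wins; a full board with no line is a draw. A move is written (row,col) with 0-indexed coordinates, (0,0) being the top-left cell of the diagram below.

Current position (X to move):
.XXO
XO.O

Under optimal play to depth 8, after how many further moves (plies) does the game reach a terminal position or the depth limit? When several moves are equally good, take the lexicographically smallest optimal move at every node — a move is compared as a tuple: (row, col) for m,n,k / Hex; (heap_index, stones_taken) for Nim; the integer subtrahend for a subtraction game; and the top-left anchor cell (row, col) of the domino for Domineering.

PV length from [.XXO/XO.O]: 1 ply

ply 1, X at .XXO/XO.O | (0,0)=+1→XXXO/XO.O*; (1,2)=+0→.XXO/XOXO
ply 2: XXXO/XO.O is terminal -1 (O); from .XXO/XO.O depth 8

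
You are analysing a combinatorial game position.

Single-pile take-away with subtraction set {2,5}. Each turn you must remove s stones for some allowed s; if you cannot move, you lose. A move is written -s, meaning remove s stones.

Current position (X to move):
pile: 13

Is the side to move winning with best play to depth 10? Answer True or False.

X winning at [13]: True

[13] X move#1: -2:+1/11*, -5:+1/8
[11] O move#2: -2:-1/9*, -5:-1/6
[9] X move#3: -2:+1/7*, -5:+1/4
[7] O move#4: -2:-1/5*, -5:-1/2
[5] X move#5: -2:-1/3, -5:+1/0*
[0] end (terminal -1, O#6); searched 13 to 10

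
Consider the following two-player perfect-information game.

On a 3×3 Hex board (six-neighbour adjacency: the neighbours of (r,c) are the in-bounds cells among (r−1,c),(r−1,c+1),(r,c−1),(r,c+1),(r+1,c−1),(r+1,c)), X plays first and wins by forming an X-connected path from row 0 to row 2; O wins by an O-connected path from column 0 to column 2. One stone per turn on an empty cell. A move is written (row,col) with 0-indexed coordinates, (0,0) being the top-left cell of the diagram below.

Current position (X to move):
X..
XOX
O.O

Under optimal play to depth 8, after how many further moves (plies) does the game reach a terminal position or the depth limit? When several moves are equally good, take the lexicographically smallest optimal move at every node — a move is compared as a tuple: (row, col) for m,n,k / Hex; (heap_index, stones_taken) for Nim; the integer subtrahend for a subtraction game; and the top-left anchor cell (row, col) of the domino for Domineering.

PV length from [X../XOX/O.O]: 2 plies

[X../XOX/O.O] X move#1: (0,1):-1/XX./XOX/O.O*, (0,2):-1/X.X/XOX/O.O, (2,1):-1/X../XOX/OXO
[XX./XOX/O.O] O move#2: (0,2):+1/XXO/XOX/O.O*, (2,1):+1/XX./XOX/OOO
[XXO/XOX/O.O] end (terminal -1, X#3); searched X../XOX/O.O to 8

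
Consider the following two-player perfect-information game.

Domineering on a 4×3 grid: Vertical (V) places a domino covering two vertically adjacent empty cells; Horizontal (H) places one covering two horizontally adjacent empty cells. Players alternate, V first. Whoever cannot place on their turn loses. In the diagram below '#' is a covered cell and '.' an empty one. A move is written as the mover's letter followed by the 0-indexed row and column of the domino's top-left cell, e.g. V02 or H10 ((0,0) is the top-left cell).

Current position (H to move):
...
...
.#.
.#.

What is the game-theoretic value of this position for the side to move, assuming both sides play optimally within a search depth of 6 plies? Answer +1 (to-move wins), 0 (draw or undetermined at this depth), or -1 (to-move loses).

[.../.../.#./.#.] H move#1: H00:-1/##./.../.#./.#.*, H01:-1/.##/.../.#./.#., H10:-1/.../##./.#./.#., H11:-1/.../.##/.#./.#.
[##./.../.#./.#.] V move#2: V02:+1/###/..#/.#./.#.*, V10:+1/##./#../##./.#., V12:+1/##./..#/.##/.#., V20:+1/##./.../##./##., V22:+1/##./.../.##/.##
[###/..#/.#./.#.] H move#3: H10:-1/###/###/.#./.#.*
[###/###/.#./.#.] V move#4: V20:+1/###/###/##./##.*, V22:+1/###/###/.##/.##
[###/###/##./##.] end (terminal -1, H#5); searched .../.../.#./.#. to 6

value(.../.../.#./.#., H) = -1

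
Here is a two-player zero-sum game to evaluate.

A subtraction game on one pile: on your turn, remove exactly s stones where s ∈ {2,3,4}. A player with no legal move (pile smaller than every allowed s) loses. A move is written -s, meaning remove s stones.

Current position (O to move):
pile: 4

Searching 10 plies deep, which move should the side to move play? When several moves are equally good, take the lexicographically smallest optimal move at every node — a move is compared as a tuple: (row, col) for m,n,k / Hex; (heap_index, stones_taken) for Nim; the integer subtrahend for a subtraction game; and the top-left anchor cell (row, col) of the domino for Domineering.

O's best at [4]: -3

p1 O@[4]: -2[2]-1 -3[1]+1* -4[0]+1
p2 X@[1] terminal -1; root [4] d10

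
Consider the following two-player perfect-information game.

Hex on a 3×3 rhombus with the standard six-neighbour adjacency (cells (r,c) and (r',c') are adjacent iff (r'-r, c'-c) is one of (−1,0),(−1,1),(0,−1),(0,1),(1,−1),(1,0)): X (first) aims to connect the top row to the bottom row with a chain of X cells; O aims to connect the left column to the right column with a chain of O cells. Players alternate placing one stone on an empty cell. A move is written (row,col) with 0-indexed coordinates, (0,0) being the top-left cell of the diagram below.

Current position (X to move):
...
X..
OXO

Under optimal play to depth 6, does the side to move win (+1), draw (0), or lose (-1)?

ply 1, X at .../X../OXO | (0,0)=-1→X../X../OXO; (0,1)=-1→.X./X../OXO; (0,2)=+1→..X/X../OXO*; (1,1)=+1→.../XX./OXO; (1,2)=+1→.../X.X/OXO
ply 2, O at ..X/X../OXO | (0,0)=-1→O.X/X../OXO*; (0,1)=-1→.OX/X../OXO; (1,1)=-1→..X/XO./OXO; (1,2)=-1→..X/X.O/OXO
ply 3, X at O.X/X../OXO | (0,1)=+1→OXX/X../OXO*; (1,1)=+1→O.X/XX./OXO; (1,2)=+1→O.X/X.X/OXO
ply 4, O at OXX/X../OXO | (1,1)=-1→OXX/XO./OXO*; (1,2)=-1→OXX/X.O/OXO
ply 5, X at OXX/XO./OXO | (1,2)=+1→OXX/XOX/OXO*
ply 6: OXX/XOX/OXO is terminal -1 (O); from .../X../OXO depth 6

value(.../X../OXO, X) = +1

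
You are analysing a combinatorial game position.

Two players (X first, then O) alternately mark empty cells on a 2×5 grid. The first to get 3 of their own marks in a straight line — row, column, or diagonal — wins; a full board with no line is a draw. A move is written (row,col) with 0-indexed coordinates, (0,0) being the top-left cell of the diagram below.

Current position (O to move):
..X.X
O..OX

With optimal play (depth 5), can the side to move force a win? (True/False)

[..X.X/O..OX] O move#1: (0,0):-1/O.X.X/O..OX, (0,1):-1/.OX.X/O..OX, (0,3):+0/..XOX/O..OX*, (1,1):-1/..X.X/OO.OX, (1,2):-1/..X.X/O.OOX
[..XOX/O..OX] X move#2: (0,0):+0/X.XOX/O..OX*, (0,1):+0/.XXOX/O..OX, (1,1):+0/..XOX/OX.OX, (1,2):+0/..XOX/O.XOX
[X.XOX/O..OX] O move#3: (0,1):+0/XOXOX/O..OX*, (1,1):-1/X.XOX/OO.OX, (1,2):-1/X.XOX/O.OOX
[XOXOX/O..OX] X move#4: (1,1):+0/XOXOX/OX.OX*, (1,2):+0/XOXOX/O.XOX
[XOXOX/OX.OX] O move#5: (1,2):+0/XOXOX/OXOOX*
[XOXOX/OXOOX] end (terminal +0, X#6); searched ..X.X/O..OX to 5

O winning at [..X.X/O..OX]: False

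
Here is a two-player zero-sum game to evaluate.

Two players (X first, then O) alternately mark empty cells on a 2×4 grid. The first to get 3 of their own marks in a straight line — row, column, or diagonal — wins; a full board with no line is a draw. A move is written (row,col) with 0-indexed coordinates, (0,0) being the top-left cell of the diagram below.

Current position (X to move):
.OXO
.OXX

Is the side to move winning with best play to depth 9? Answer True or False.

X winning at [.OXO/.OXX]: False

[.OXO/.OXX] X move#1: (0,0):+0/XOXO/.OXX*, (1,0):+0/.OXO/XOXX
[XOXO/.OXX] O move#2: (1,0):+0/XOXO/OOXX*
[XOXO/OOXX] end (terminal +0, X#3); searched .OXO/.OXX to 9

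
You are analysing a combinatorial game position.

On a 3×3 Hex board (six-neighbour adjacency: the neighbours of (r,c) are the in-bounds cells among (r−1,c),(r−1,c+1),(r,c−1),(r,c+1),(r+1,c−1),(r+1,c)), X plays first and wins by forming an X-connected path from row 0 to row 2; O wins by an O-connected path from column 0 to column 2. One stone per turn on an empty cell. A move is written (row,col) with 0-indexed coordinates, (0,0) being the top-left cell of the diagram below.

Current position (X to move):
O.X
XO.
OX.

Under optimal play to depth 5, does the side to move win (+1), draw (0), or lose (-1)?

value(O.X/XO./OX., X) = +1

[O.X/XO./OX.] X move#1: (0,1):-1/OXX/XO./OX., (1,2):+1/O.X/XOX/OX.*, (2,2):-1/O.X/XO./OXX
[O.X/XOX/OX.] end (terminal -1, O#2); searched O.X/XO./OX. to 5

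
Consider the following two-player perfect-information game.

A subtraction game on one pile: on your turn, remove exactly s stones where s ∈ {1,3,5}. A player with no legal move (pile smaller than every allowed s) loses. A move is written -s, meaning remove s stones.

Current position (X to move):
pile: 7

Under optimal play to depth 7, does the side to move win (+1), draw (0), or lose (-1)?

value(7, X) = +1

ply 1, X at 7 | -1=+1→6*; -3=+1→4; -5=+1→2
ply 2, O at 6 | -1=-1→5*; -3=-1→3; -5=-1→1
ply 3, X at 5 | -1=+1→4*; -3=+1→2; -5=+1→0
ply 4, O at 4 | -1=-1→3*; -3=-1→1
ply 5, X at 3 | -1=+1→2*; -3=+1→0
ply 6, O at 2 | -1=-1→1*
ply 7, X at 1 | -1=+1→0*
ply 8: 0 is terminal -1 (O); from 7 depth 7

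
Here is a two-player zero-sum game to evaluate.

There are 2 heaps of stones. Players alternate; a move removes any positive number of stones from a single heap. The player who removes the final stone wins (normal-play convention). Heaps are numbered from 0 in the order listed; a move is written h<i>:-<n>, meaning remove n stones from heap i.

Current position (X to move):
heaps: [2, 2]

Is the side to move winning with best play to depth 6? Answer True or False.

X winning at [(2,2)]: False

[(2,2)] X move#1: h0:-1:-1/(1,2)*, h0:-2:-1/(0,2), h1:-1:-1/(2,1), h1:-2:-1/(2,0)
[(1,2)] O move#2: h0:-1:-1/(0,2), h1:-1:+1/(1,1)*, h1:-2:-1/(1,0)
[(1,1)] X move#3: h0:-1:-1/(0,1)*, h1:-1:-1/(1,0)
[(0,1)] O move#4: h1:-1:+1/(0,0)*
[(0,0)] end (terminal -1, X#5); searched (2,2) to 6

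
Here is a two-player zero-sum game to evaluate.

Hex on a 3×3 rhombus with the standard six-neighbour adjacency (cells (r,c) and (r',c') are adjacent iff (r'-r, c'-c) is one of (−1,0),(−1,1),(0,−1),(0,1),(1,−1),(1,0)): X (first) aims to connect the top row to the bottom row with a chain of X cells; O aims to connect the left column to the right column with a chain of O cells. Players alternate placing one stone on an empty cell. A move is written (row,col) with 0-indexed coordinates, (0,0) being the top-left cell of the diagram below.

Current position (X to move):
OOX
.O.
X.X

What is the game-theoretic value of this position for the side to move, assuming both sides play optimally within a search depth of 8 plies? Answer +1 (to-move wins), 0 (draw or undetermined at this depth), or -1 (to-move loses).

value(OOX/.O./X.X, X) = +1

[OOX/.O./X.X] X move#1: (1,0):-1/OOX/XO./X.X, (1,2):+1/OOX/.OX/X.X*, (2,1):-1/OOX/.O./XXX
[OOX/.OX/X.X] end (terminal -1, O#2); searched OOX/.O./X.X to 8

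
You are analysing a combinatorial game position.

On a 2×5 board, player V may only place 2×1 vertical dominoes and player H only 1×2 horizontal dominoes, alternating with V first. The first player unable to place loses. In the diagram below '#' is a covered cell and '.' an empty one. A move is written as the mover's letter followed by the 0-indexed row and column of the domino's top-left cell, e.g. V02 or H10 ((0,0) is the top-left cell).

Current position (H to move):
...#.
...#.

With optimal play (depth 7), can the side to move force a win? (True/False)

p1 H@[...#./...#.]: H00[##.#./...#.]-1* H01[.###./...#.]-1 H10[...#./##.#.]-1 H11[...#./.###.]-1
p2 V@[##.#./...#.]: V02[####./..##.]+1* V04[##.##/...##]-1
p3 H@[####./..##.]: H10[####./####.]-1*
p4 V@[####./####.]: V04[#####/#####]+1*
p5 H@[#####/#####] terminal -1; root [...#./...#.] d7

H winning at [...#./...#.]: False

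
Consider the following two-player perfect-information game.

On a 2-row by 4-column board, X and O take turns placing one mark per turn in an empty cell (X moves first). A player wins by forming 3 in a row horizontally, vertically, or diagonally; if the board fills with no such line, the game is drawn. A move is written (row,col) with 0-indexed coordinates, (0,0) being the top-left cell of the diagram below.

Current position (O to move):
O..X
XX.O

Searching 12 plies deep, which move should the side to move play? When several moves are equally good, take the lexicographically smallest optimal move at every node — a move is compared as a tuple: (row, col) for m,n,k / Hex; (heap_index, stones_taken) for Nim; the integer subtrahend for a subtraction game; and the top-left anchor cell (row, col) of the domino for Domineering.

O's best at [O..X/XX.O]: (1,2)

ply 1, O at O..X/XX.O | (0,1)=-1→OO.X/XX.O; (0,2)=-1→O.OX/XX.O; (1,2)=+0→O..X/XXOO*
ply 2, X at O..X/XXOO | (0,1)=+0→OX.X/XXOO*; (0,2)=+0→O.XX/XXOO
ply 3, O at OX.X/XXOO | (0,2)=+0→OXOX/XXOO*
ply 4: OXOX/XXOO is terminal +0 (X); from O..X/XX.O depth 12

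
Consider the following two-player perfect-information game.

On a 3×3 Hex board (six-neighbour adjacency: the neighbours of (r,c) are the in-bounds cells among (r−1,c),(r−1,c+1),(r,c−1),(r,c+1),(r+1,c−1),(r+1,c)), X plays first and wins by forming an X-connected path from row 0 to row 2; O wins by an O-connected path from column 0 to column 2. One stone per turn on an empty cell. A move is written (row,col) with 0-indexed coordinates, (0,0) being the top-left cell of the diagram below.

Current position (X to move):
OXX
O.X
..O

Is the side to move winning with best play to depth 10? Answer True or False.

X winning at [OXX/O.X/..O]: True

ply 1, X at OXX/O.X/..O | (1,1)=+1→OXX/OXX/..O*; (2,0)=+1→OXX/O.X/X.O; (2,1)=+1→OXX/O.X/.XO
ply 2, O at OXX/OXX/..O | (2,0)=-1→OXX/OXX/O.O*; (2,1)=-1→OXX/OXX/.OO
ply 3, X at OXX/OXX/O.O | (2,1)=+1→OXX/OXX/OXO*
ply 4: OXX/OXX/OXO is terminal -1 (O); from OXX/O.X/..O depth 10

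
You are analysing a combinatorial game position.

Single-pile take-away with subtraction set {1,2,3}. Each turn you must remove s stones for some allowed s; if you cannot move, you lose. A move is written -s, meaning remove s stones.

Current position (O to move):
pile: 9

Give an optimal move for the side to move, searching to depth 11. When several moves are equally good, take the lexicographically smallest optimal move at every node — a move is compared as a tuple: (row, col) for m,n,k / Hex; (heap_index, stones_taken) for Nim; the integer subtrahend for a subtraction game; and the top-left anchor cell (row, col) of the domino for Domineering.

O's best at [9]: -1

p1 O@[9]: -1[8]+1* -2[7]-1 -3[6]-1
p2 X@[8]: -1[7]-1* -2[6]-1 -3[5]-1
p3 O@[7]: -1[6]-1 -2[5]-1 -3[4]+1*
p4 X@[4]: -1[3]-1* -2[2]-1 -3[1]-1
p5 O@[3]: -1[2]-1 -2[1]-1 -3[0]+1*
p6 X@[0] terminal -1; root [9] d11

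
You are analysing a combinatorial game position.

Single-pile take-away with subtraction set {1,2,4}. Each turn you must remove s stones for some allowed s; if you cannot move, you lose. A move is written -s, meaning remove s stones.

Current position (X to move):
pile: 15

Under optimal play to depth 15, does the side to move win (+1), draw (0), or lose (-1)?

[15] X move#1: -1:-1/14*, -2:-1/13, -4:-1/11
[14] O move#2: -1:-1/13, -2:+1/12*, -4:-1/10
[12] X move#3: -1:-1/11*, -2:-1/10, -4:-1/8
[11] O move#4: -1:-1/10, -2:+1/9*, -4:-1/7
[9] X move#5: -1:-1/8*, -2:-1/7, -4:-1/5
[8] O move#6: -1:-1/7, -2:+1/6*, -4:-1/4
[6] X move#7: -1:-1/5*, -2:-1/4, -4:-1/2
[5] O move#8: -1:-1/4, -2:+1/3*, -4:-1/1
[3] X move#9: -1:-1/2*, -2:-1/1
[2] O move#10: -1:-1/1, -2:+1/0*
[0] end (terminal -1, X#11); searched 15 to 15

value(15, X) = -1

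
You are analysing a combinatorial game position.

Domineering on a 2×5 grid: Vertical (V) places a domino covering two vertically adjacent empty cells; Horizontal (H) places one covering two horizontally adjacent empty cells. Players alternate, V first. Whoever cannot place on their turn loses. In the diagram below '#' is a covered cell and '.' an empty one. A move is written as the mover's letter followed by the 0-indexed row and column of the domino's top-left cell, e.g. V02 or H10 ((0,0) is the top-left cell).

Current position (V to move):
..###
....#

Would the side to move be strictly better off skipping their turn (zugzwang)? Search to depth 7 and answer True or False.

zugzwang(..###/....#, V) = False

p1 V@[..###/....#]: V00[#.###/#...#]-1 V01[.####/.#..#]+1*
p2 H@[.####/.#..#]: H12[.####/.####]-1*
p3 V@[.####/.####]: V00[#####/#####]+1*
p4 H@[#####/#####] terminal -1; root [..###/....#] d7
pass branch (H moves first from the same position):
  | p1 H@[..###/....#]: H00[#####/....#]+1* H10[..###/##..#]+1 H11[..###/.##.#]-1 H12[..###/..###]-1
  | p2 V@[#####/....#] terminal -1; root [..###/....#] d7
V moving scores +1; V passing scores -1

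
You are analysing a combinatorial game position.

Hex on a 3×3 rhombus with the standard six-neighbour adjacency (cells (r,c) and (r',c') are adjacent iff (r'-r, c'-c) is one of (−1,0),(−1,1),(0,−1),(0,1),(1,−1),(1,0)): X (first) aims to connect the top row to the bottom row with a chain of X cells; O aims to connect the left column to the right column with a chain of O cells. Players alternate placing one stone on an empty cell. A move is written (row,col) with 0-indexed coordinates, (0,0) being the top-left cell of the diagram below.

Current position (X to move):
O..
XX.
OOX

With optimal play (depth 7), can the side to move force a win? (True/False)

X winning at [O../XX./OOX]: True

p1 X@[O../XX./OOX]: (0,1)[OX./XX./OOX]-1 (0,2)[O.X/XX./OOX]-1 (1,2)[O../XXX/OOX]+1*
p2 O@[O../XXX/OOX]: (0,1)[OO./XXX/OOX]-1* (0,2)[O.O/XXX/OOX]-1
p3 X@[OO./XXX/OOX]: (0,2)[OOX/XXX/OOX]+1*
p4 O@[OOX/XXX/OOX] terminal -1; root [O../XX./OOX] d7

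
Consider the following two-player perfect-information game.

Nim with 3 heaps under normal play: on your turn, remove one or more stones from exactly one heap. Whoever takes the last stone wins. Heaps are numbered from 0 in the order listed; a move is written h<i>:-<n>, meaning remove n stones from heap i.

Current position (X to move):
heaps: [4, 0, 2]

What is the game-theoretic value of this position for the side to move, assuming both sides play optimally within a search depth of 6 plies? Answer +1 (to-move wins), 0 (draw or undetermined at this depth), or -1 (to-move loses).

value((4,0,2), X) = +1

p1 X@[(4,0,2)]: h0:-1[(3,0,2)]-1 h0:-2[(2,0,2)]+1* h0:-3[(1,0,2)]-1 h0:-4[(0,0,2)]-1 h2:-1[(4,0,1)]-1 h2:-2[(4,0,0)]-1
p2 O@[(2,0,2)]: h0:-1[(1,0,2)]-1* h0:-2[(0,0,2)]-1 h2:-1[(2,0,1)]-1 h2:-2[(2,0,0)]-1
p3 X@[(1,0,2)]: h0:-1[(0,0,2)]-1 h2:-1[(1,0,1)]+1* h2:-2[(1,0,0)]-1
p4 O@[(1,0,1)]: h0:-1[(0,0,1)]-1* h2:-1[(1,0,0)]-1
p5 X@[(0,0,1)]: h2:-1[(0,0,0)]+1*
p6 O@[(0,0,0)] terminal -1; root [(4,0,2)] d6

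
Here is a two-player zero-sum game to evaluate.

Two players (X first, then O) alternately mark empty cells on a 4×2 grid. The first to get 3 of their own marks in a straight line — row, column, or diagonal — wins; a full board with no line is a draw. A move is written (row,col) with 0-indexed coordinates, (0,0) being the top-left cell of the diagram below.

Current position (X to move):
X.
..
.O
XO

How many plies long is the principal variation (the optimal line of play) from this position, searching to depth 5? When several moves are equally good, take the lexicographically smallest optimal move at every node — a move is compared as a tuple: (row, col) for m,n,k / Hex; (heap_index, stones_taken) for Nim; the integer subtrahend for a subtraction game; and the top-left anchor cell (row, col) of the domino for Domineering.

ply 1, X at X./../.O/XO | (0,1)=-1→XX/../.O/XO; (1,0)=-1→X./X./.O/XO; (1,1)=+0→X./.X/.O/XO*; (2,0)=-1→X./../XO/XO
ply 2, O at X./.X/.O/XO | (0,1)=+0→XO/.X/.O/XO*; (1,0)=+0→X./OX/.O/XO; (2,0)=+0→X./.X/OO/XO
ply 3, X at XO/.X/.O/XO | (1,0)=+0→XO/XX/.O/XO*; (2,0)=+0→XO/.X/XO/XO
ply 4, O at XO/XX/.O/XO | (2,0)=+0→XO/XX/OO/XO*
ply 5: XO/XX/OO/XO is terminal +0 (X); from X./../.O/XO depth 5

PV length from [X./../.O/XO]: 4 plies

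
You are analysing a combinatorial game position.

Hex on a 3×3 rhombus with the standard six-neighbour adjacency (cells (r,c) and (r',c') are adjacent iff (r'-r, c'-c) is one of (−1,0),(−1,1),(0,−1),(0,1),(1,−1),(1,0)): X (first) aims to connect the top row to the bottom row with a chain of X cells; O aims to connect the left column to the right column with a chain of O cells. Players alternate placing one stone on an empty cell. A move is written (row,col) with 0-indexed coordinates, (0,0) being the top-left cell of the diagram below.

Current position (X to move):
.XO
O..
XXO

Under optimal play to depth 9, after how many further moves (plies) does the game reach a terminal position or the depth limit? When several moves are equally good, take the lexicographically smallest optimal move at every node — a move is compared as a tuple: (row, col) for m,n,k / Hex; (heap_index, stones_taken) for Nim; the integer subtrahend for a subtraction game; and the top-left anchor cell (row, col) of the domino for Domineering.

[.XO/O../XXO] X move#1: (0,0):-1/XXO/O../XXO, (1,1):+1/.XO/OX./XXO*, (1,2):-1/.XO/O.X/XXO
[.XO/OX./XXO] end (terminal -1, O#2); searched .XO/O../XXO to 9

PV length from [.XO/O../XXO]: 1 ply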